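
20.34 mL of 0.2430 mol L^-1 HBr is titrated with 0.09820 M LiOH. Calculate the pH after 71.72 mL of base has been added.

n(acid) = 0.2430 x 0.02034 = 0.004943 mol; n(LiOH) added = 0.09820 x 0.07172 = 0.007043 mol.
Base is in excess by 0.007043 - 0.004943 = 0.002100 mol in a total volume of 0.09206 L.
[OH^-] = 0.002100/0.09206 = 0.02281 M, so pOH = 1.64 and pH = 14.00 - 1.64 = 12.36.

12.36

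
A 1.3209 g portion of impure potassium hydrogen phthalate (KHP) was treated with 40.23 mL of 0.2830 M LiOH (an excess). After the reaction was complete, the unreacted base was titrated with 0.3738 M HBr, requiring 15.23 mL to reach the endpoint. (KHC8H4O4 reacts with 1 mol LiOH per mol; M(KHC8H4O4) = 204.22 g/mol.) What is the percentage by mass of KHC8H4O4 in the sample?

Total n(LiOH) added = 0.2830 x 0.04023 = 0.01139 mol.
n(HBr) used = 0.3738 x 0.01523 = 0.005693 mol, which equals the excess n(LiOH).
So n(LiOH) consumed by the sample = 0.01139 - 0.005693 = 0.005692 mol.
n(KHC8H4O4) = 0.005692 / 1 = 0.005692 mol.
mass KHC8H4O4 = 0.005692 x 204.22 = 1.162 g, so %KHC8H4O4 = 1.162/1.3209 x 100 = 88.0%.

88.0%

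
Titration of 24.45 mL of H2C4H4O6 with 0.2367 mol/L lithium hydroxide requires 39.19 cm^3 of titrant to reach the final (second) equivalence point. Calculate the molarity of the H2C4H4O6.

n(LiOH) = 0.2367 x 0.03919 = 0.009276 mol.
At the final (second) equivalence point, 2 mol OH^- react per mol H2C4H4O6, so n(H2C4H4O6) = 0.009276 / 2 = 0.004638 mol.
[H2C4H4O6] = 0.004638 / 0.02445 L = 0.190 M.

0.190 M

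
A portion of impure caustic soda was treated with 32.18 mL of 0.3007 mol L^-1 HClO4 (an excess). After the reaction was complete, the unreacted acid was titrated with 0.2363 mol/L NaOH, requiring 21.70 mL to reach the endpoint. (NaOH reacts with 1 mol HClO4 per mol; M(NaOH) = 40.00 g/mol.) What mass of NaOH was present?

Total n(HClO4) added = 0.3007 x 0.03218 = 0.009677 mol.
n(NaOH) used = 0.2363 x 0.02170 = 0.005128 mol, which equals the excess n(HClO4).
So n(HClO4) consumed by the sample = 0.009677 - 0.005128 = 0.004549 mol.
n(NaOH) = 0.004549 / 1 = 0.004549 mol.
mass = 0.004549 mol x 40.00 g/mol = 0.182 g.

0.182 g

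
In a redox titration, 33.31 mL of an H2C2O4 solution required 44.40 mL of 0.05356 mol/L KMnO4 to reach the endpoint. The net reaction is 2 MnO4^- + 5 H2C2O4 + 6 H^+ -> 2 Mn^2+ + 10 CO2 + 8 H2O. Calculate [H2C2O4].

0.178 M

n(KMnO4) = 0.05356 x 0.04440 = 0.002378 mol.
From the balanced equation, 2 mol KMnO4 reacts with 5 mol H2C2O4, so n(H2C2O4) = 0.002378 x 5/2 = 0.005945 mol.
[H2C2O4] = 0.005945 / 0.03331 L = 0.178 M.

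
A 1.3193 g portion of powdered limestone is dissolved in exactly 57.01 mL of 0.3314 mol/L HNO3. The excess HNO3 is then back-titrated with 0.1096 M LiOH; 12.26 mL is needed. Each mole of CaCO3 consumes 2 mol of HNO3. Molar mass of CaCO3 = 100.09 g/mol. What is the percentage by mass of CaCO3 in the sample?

66.6%

Total n(HNO3) added = 0.3314 x 0.05701 = 0.01889 mol.
n(LiOH) used = 0.1096 x 0.01226 = 0.001344 mol, which equals the excess n(HNO3).
So n(HNO3) consumed by the sample = 0.01889 - 0.001344 = 0.01755 mol.
n(CaCO3) = 0.01755 / 2 = 0.008775 mol.
mass CaCO3 = 0.008775 x 100.09 = 0.8783 g, so %CaCO3 = 0.8783/1.3193 x 100 = 66.6%.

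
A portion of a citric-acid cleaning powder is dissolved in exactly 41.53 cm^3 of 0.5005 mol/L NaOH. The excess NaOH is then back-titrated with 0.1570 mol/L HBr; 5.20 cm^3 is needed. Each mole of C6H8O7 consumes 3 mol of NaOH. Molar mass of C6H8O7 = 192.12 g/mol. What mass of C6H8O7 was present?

Total n(NaOH) added = 0.5005 x 0.04153 = 0.02079 mol.
n(HBr) used = 0.1570 x 0.005200 = 0.0008164 mol, which equals the excess n(NaOH).
So n(NaOH) consumed by the sample = 0.02079 - 0.0008164 = 0.01997 mol.
n(C6H8O7) = 0.01997 / 3 = 0.006656 mol.
mass = 0.006656 mol x 192.12 g/mol = 1.28 g.

1.28 g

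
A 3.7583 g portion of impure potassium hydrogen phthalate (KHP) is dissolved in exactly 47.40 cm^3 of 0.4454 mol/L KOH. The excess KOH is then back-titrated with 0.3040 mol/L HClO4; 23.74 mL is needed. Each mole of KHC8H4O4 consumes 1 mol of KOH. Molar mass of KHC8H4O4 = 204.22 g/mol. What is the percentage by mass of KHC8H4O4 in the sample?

Total n(KOH) added = 0.4454 x 0.04740 = 0.02111 mol.
n(HClO4) used = 0.3040 x 0.02374 = 0.007217 mol, which equals the excess n(KOH).
So n(KOH) consumed by the sample = 0.02111 - 0.007217 = 0.01389 mol.
n(KHC8H4O4) = 0.01389 / 1 = 0.01389 mol.
mass KHC8H4O4 = 0.01389 x 204.22 = 2.838 g, so %KHC8H4O4 = 2.838/3.7583 x 100 = 75.5%.

75.5%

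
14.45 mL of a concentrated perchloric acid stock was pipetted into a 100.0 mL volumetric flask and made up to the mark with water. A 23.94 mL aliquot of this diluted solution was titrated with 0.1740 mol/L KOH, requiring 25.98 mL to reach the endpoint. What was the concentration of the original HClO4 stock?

1.31 M

n(KOH) = 0.1740 x 0.02598 = 0.004521 mol.
n(HClO4) in the aliquot = 0.004521 mol.
[diluted HClO4] = 0.004521 / 0.02394 = 0.1888 M.
Dilution factor = 100.0/14.45 = 6.920, so [stock] = 0.1888 x 6.920 = 1.31 M.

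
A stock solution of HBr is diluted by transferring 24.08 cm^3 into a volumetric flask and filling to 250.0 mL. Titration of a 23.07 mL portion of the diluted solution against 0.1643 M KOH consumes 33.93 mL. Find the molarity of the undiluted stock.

2.51 M

n(KOH) = 0.1643 x 0.03393 = 0.005575 mol.
n(HBr) in the aliquot = 0.005575 mol.
[diluted HBr] = 0.005575 / 0.02307 = 0.2416 M.
Dilution factor = 250.0/24.08 = 10.38, so [stock] = 0.2416 x 10.38 = 2.51 M.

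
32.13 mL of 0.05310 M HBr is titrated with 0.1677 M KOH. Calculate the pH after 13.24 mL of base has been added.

12.05

n(acid) = 0.05310 x 0.03213 = 0.001706 mol; n(KOH) added = 0.1677 x 0.01324 = 0.002220 mol.
Base is in excess by 0.002220 - 0.001706 = 0.0005142 mol in a total volume of 0.04537 L.
[OH^-] = 0.0005142/0.04537 = 0.01133 M, so pOH = 1.95 and pH = 14.00 - 1.95 = 12.05.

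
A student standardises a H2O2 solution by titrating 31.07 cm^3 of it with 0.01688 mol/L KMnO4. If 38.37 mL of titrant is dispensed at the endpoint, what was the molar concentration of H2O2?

n(KMnO4) = 0.01688 x 0.03837 = 0.0006477 mol.
From the balanced equation, 2 mol KMnO4 reacts with 5 mol H2O2, so n(H2O2) = 0.0006477 x 5/2 = 0.001619 mol.
[H2O2] = 0.001619 / 0.03107 L = 0.0521 M.

0.0521 M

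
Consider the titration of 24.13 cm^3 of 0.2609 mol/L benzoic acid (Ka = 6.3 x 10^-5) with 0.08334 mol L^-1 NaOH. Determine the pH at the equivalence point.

n(C6H5COOH) = 0.2609 x 0.02413 = 0.006296 mol; V(NaOH) at equivalence = 0.006296/0.08334 = 0.07554 L.
At equivalence all the acid is converted to C6H5COO-; total volume = 0.02413 + 0.07554 = 0.09967 L, so [C6H5COO-] = 0.006296/0.09967 = 0.06316 M.
Kb = Kw/Ka = 1.0e-14 / 6.3 x 10^-5 = 1.59e-10.
[OH^-] = sqrt(Kb x [C6H5COO-]) = sqrt(1.59e-10 x 0.06316) = 3.17e-6 M.
pOH = 5.50, so pH = 14.00 - 5.50 = 8.50.

8.50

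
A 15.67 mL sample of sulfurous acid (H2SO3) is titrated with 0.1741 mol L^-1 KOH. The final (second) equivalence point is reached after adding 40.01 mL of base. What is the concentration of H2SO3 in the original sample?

n(KOH) = 0.1741 x 0.04001 = 0.006966 mol.
At the final (second) equivalence point, 2 mol OH^- react per mol H2SO3, so n(H2SO3) = 0.006966 / 2 = 0.003483 mol.
[H2SO3] = 0.003483 / 0.01567 L = 0.222 M.

0.222 M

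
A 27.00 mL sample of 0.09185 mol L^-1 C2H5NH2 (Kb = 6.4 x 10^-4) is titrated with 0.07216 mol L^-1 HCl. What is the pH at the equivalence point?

n(C2H5NH2) = 0.09185 x 0.02700 = 0.002480 mol; V(HCl) at equivalence = 0.002480/0.07216 = 0.03437 L.
At equivalence the base is fully converted to C2H5NH3+; total volume = 0.06137 L, so [C2H5NH3+] = 0.002480/0.06137 = 0.04041 M.
Ka(C2H5NH3+) = Kw/Kb = 1.0e-14 / 6.4 x 10^-4 = 1.56e-11.
[H^+] = sqrt(Ka x [C2H5NH3+]) = sqrt(1.56e-11 x 0.04041) = 7.95e-7 M.
pH = -log(7.95e-7) = 6.10.

6.10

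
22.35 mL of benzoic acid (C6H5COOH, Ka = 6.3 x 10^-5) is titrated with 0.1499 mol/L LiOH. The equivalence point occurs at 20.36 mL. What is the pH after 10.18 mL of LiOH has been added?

10.18 mL is exactly half the equivalence volume (20.36/2), i.e. the half-equivalence point.
There, n(HA) = n(A^-), so pH = pKa = -log(6.3 x 10^-5) = 4.20.

4.20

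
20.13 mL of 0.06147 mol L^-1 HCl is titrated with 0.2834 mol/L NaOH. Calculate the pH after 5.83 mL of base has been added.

12.20

n(acid) = 0.06147 x 0.02013 = 0.001237 mol; n(NaOH) added = 0.2834 x 0.005830 = 0.001652 mol.
Base is in excess by 0.001652 - 0.001237 = 0.0004148 mol in a total volume of 0.02596 L.
[OH^-] = 0.0004148/0.02596 = 0.01598 M, so pOH = 1.80 and pH = 14.00 - 1.80 = 12.20.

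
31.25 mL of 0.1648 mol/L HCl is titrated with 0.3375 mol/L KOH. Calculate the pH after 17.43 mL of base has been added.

12.18

n(acid) = 0.1648 x 0.03125 = 0.005150 mol; n(KOH) added = 0.3375 x 0.01743 = 0.005883 mol.
Base is in excess by 0.005883 - 0.005150 = 0.0007326 mol in a total volume of 0.04868 L.
[OH^-] = 0.0007326/0.04868 = 0.01505 M, so pOH = 1.82 and pH = 14.00 - 1.82 = 12.18.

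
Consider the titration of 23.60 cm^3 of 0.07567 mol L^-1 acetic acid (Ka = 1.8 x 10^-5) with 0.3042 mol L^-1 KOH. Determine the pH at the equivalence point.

n(CH3COOH) = 0.07567 x 0.02360 = 0.001786 mol; V(KOH) at equivalence = 0.001786/0.3042 = 0.005871 L.
At equivalence all the acid is converted to CH3COO-; total volume = 0.02360 + 0.005871 = 0.02947 L, so [CH3COO-] = 0.001786/0.02947 = 0.06060 M.
Kb = Kw/Ka = 1.0e-14 / 1.8 x 10^-5 = 5.56e-10.
[OH^-] = sqrt(Kb x [CH3COO-]) = sqrt(5.56e-10 x 0.06060) = 5.80e-6 M.
pOH = 5.24, so pH = 14.00 - 5.24 = 8.76.

8.76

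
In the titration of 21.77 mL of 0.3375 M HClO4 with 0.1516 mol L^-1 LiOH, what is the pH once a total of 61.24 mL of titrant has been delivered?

12.37

n(acid) = 0.3375 x 0.02177 = 0.007347 mol; n(LiOH) added = 0.1516 x 0.06124 = 0.009284 mol.
Base is in excess by 0.009284 - 0.007347 = 0.001937 mol in a total volume of 0.08301 L.
[OH^-] = 0.001937/0.08301 = 0.02333 M, so pOH = 1.63 and pH = 14.00 - 1.63 = 12.37.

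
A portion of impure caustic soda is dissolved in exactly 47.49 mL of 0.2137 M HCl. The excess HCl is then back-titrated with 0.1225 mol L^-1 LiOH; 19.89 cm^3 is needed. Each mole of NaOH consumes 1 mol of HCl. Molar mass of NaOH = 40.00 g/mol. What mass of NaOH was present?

0.308 g

Total n(HCl) added = 0.2137 x 0.04749 = 0.01015 mol.
n(LiOH) used = 0.1225 x 0.01989 = 0.002437 mol, which equals the excess n(HCl).
So n(HCl) consumed by the sample = 0.01015 - 0.002437 = 0.007712 mol.
n(NaOH) = 0.007712 / 1 = 0.007712 mol.
mass = 0.007712 mol x 40.00 g/mol = 0.308 g.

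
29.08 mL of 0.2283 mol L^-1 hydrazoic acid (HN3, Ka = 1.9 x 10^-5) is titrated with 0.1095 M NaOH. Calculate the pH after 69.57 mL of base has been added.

n(acid) = 0.2283 x 0.02908 = 0.006639 mol; n(NaOH) added = 0.1095 x 0.06957 = 0.007618 mol.
Base is in excess by 0.007618 - 0.006639 = 0.0009790 mol in a total volume of 0.09865 L.
[OH^-] = 0.0009790/0.09865 = 0.009923 M, so pOH = 2.00 and pH = 14.00 - 2.00 = 12.00.

12.00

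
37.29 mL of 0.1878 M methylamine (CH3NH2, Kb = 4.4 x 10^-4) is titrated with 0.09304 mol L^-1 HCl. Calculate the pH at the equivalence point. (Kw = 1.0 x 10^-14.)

5.92

n(CH3NH2) = 0.1878 x 0.03729 = 0.007003 mol; V(HCl) at equivalence = 0.007003/0.09304 = 0.07527 L.
At equivalence the base is fully converted to CH3NH3+; total volume = 0.1126 L, so [CH3NH3+] = 0.007003/0.1126 = 0.06222 M.
Ka(CH3NH3+) = Kw/Kb = 1.0e-14 / 4.4 x 10^-4 = 2.27e-11.
[H^+] = sqrt(Ka x [CH3NH3+]) = sqrt(2.27e-11 x 0.06222) = 1.19e-6 M.
pH = -log(1.19e-6) = 5.92.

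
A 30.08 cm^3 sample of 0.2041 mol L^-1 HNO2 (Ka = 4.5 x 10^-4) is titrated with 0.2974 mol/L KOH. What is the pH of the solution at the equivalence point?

n(HNO2) = 0.2041 x 0.03008 = 0.006139 mol; V(KOH) at equivalence = 0.006139/0.2974 = 0.02064 L.
At equivalence all the acid is converted to NO2-; total volume = 0.03008 + 0.02064 = 0.05072 L, so [NO2-] = 0.006139/0.05072 = 0.1210 M.
Kb = Kw/Ka = 1.0e-14 / 4.5 x 10^-4 = 2.22e-11.
[OH^-] = sqrt(Kb x [NO2-]) = sqrt(2.22e-11 x 0.1210) = 1.64e-6 M.
pOH = 5.79, so pH = 14.00 - 5.79 = 8.21.

8.21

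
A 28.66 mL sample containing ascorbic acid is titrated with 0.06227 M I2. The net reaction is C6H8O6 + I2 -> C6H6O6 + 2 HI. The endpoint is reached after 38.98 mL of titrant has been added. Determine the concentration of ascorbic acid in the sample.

n(I2) = 0.06227 x 0.03898 = 0.002427 mol.
From the balanced equation, 1 mol I2 reacts with 1 mol ascorbic acid, so n(ascorbic acid) = 0.002427 x 1/1 = 0.002427 mol.
[ascorbic acid] = 0.002427 / 0.02866 L = 0.0847 M.

0.0847 M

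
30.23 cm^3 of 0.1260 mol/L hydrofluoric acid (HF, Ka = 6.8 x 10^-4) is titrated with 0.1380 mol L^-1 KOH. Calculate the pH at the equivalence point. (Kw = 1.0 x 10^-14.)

7.99

n(HF) = 0.1260 x 0.03023 = 0.003809 mol; V(KOH) at equivalence = 0.003809/0.1380 = 0.02760 L.
At equivalence all the acid is converted to F-; total volume = 0.03023 + 0.02760 = 0.05783 L, so [F-] = 0.003809/0.05783 = 0.06586 M.
Kb = Kw/Ka = 1.0e-14 / 6.8 x 10^-4 = 1.47e-11.
[OH^-] = sqrt(Kb x [F-]) = sqrt(1.47e-11 x 0.06586) = 9.84e-7 M.
pOH = 6.01, so pH = 14.00 - 6.01 = 7.99.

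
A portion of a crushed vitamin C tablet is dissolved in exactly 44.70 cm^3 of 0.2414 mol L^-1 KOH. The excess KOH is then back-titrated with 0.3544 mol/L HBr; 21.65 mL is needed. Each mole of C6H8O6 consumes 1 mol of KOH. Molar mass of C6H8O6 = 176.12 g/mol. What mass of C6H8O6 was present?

Total n(KOH) added = 0.2414 x 0.04470 = 0.01079 mol.
n(HBr) used = 0.3544 x 0.02165 = 0.007673 mol, which equals the excess n(KOH).
So n(KOH) consumed by the sample = 0.01079 - 0.007673 = 0.003118 mol.
n(C6H8O6) = 0.003118 / 1 = 0.003118 mol.
mass = 0.003118 mol x 176.12 g/mol = 0.549 g.

0.549 g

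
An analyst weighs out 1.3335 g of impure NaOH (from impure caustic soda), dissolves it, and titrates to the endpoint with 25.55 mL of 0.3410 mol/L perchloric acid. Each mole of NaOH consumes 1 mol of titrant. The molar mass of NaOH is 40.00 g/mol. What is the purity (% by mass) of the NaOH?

n(HClO4) = 0.3410 x 0.02555 = 0.008713 mol.
n(NaOH) = 0.008713 / 1 = 0.008713 mol.
mass of NaOH = 0.008713 x 40.00 = 0.3485 g.
% purity = 0.3485 / 1.3335 x 100 = 26.1%.

26.1%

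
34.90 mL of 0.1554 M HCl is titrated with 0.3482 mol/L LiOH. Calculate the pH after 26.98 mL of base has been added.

12.81

n(acid) = 0.1554 x 0.03490 = 0.005423 mol; n(LiOH) added = 0.3482 x 0.02698 = 0.009394 mol.
Base is in excess by 0.009394 - 0.005423 = 0.003971 mol in a total volume of 0.06188 L.
[OH^-] = 0.003971/0.06188 = 0.06417 M, so pOH = 1.19 and pH = 14.00 - 1.19 = 12.81.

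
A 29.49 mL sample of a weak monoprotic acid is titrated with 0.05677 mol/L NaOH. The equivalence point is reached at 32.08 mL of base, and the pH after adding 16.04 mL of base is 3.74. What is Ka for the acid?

1.8 x 10^-4

16.04 mL is half of the equivalence volume, so this is the half-equivalence point where [HA] = [A^-].
At half-equivalence pH = pKa, so pKa = 3.74.
Ka = 10^(-3.74) = 1.8 x 10^-4.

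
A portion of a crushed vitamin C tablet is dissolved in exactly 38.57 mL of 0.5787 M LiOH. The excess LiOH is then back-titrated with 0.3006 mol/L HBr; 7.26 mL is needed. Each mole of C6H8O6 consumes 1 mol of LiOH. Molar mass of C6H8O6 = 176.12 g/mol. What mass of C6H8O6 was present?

3.55 g

Total n(LiOH) added = 0.5787 x 0.03857 = 0.02232 mol.
n(HBr) used = 0.3006 x 0.007260 = 0.002182 mol, which equals the excess n(LiOH).
So n(LiOH) consumed by the sample = 0.02232 - 0.002182 = 0.02014 mol.
n(C6H8O6) = 0.02014 / 1 = 0.02014 mol.
mass = 0.02014 mol x 176.12 g/mol = 3.55 g.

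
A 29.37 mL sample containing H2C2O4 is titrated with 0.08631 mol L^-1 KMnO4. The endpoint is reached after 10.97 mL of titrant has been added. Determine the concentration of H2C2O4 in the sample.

0.0806 M

n(KMnO4) = 0.08631 x 0.01097 = 0.0009468 mol.
From the balanced equation, 2 mol KMnO4 reacts with 5 mol H2C2O4, so n(H2C2O4) = 0.0009468 x 5/2 = 0.002367 mol.
[H2C2O4] = 0.002367 / 0.02937 L = 0.0806 M.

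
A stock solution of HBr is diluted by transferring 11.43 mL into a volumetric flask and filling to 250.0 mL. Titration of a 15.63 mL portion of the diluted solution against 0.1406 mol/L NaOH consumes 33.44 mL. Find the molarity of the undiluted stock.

n(NaOH) = 0.1406 x 0.03344 = 0.004702 mol.
n(HBr) in the aliquot = 0.004702 mol.
[diluted HBr] = 0.004702 / 0.01563 = 0.3008 M.
Dilution factor = 250.0/11.43 = 21.87, so [stock] = 0.3008 x 21.87 = 6.58 M.

6.58 M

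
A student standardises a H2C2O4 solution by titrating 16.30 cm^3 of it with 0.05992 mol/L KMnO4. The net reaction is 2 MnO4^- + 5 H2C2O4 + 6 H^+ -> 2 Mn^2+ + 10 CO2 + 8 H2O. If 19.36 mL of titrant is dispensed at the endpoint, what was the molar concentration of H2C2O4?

n(KMnO4) = 0.05992 x 0.01936 = 0.001160 mol.
From the balanced equation, 2 mol KMnO4 reacts with 5 mol H2C2O4, so n(H2C2O4) = 0.001160 x 5/2 = 0.002900 mol.
[H2C2O4] = 0.002900 / 0.01630 L = 0.178 M.

0.178 M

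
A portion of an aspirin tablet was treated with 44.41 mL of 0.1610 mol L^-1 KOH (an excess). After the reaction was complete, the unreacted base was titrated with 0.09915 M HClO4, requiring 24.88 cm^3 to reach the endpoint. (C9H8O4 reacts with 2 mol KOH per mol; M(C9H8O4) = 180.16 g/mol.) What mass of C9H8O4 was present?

0.422 g

Total n(KOH) added = 0.1610 x 0.04441 = 0.007150 mol.
n(HClO4) used = 0.09915 x 0.02488 = 0.002467 mol, which equals the excess n(KOH).
So n(KOH) consumed by the sample = 0.007150 - 0.002467 = 0.004683 mol.
n(C9H8O4) = 0.004683 / 2 = 0.002342 mol.
mass = 0.002342 mol x 180.16 g/mol = 0.422 g.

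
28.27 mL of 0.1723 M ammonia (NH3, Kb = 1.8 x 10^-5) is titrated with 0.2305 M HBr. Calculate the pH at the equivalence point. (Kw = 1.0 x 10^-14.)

5.13

n(NH3) = 0.1723 x 0.02827 = 0.004871 mol; V(HBr) at equivalence = 0.004871/0.2305 = 0.02113 L.
At equivalence the base is fully converted to NH4+; total volume = 0.04940 L, so [NH4+] = 0.004871/0.04940 = 0.09860 M.
Ka(NH4+) = Kw/Kb = 1.0e-14 / 1.8 x 10^-5 = 5.56e-10.
[H^+] = sqrt(Ka x [NH4+]) = sqrt(5.56e-10 x 0.09860) = 7.40e-6 M.
pH = -log(7.40e-6) = 5.13.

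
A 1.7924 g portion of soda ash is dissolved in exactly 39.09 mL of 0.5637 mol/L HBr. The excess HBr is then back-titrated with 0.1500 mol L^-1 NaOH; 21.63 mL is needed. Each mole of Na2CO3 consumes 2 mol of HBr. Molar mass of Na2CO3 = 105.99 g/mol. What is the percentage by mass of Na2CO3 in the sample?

55.6%

Total n(HBr) added = 0.5637 x 0.03909 = 0.02204 mol.
n(NaOH) used = 0.1500 x 0.02163 = 0.003244 mol, which equals the excess n(HBr).
So n(HBr) consumed by the sample = 0.02204 - 0.003244 = 0.01879 mol.
n(Na2CO3) = 0.01879 / 2 = 0.009395 mol.
mass Na2CO3 = 0.009395 x 105.99 = 0.9958 g, so %Na2CO3 = 0.9958/1.7924 x 100 = 55.6%.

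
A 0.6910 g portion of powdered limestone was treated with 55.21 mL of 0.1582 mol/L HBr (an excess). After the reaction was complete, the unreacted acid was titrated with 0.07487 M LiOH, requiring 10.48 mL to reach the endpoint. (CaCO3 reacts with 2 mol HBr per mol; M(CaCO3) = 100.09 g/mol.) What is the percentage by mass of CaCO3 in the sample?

57.6%

Total n(HBr) added = 0.1582 x 0.05521 = 0.008734 mol.
n(LiOH) used = 0.07487 x 0.01048 = 0.0007846 mol, which equals the excess n(HBr).
So n(HBr) consumed by the sample = 0.008734 - 0.0007846 = 0.007950 mol.
n(CaCO3) = 0.007950 / 2 = 0.003975 mol.
mass CaCO3 = 0.003975 x 100.09 = 0.3978 g, so %CaCO3 = 0.3978/0.6910 x 100 = 57.6%.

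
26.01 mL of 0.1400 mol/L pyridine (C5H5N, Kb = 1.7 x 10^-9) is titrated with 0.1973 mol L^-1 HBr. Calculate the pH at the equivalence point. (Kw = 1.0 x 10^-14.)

3.16

n(C5H5N) = 0.1400 x 0.02601 = 0.003641 mol; V(HBr) at equivalence = 0.003641/0.1973 = 0.01846 L.
At equivalence the base is fully converted to C5H5NH+; total volume = 0.04447 L, so [C5H5NH+] = 0.003641/0.04447 = 0.08189 M.
Ka(C5H5NH+) = Kw/Kb = 1.0e-14 / 1.7 x 10^-9 = 5.88e-6.
[H^+] = sqrt(Ka x [C5H5NH+]) = sqrt(5.88e-6 x 0.08189) = 0.000694 M.
pH = -log(0.000694) = 3.16.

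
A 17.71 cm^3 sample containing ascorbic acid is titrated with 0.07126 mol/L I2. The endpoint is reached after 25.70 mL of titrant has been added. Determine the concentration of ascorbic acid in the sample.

0.103 M

n(I2) = 0.07126 x 0.02570 = 0.001831 mol.
From the balanced equation, 1 mol I2 reacts with 1 mol ascorbic acid, so n(ascorbic acid) = 0.001831 x 1/1 = 0.001831 mol.
[ascorbic acid] = 0.001831 / 0.01771 L = 0.103 M.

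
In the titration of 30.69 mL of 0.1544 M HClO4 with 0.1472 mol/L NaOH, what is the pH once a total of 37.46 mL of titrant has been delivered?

12.06

n(acid) = 0.1544 x 0.03069 = 0.004739 mol; n(NaOH) added = 0.1472 x 0.03746 = 0.005514 mol.
Base is in excess by 0.005514 - 0.004739 = 0.0007756 mol in a total volume of 0.06815 L.
[OH^-] = 0.0007756/0.06815 = 0.01138 M, so pOH = 1.94 and pH = 14.00 - 1.94 = 12.06.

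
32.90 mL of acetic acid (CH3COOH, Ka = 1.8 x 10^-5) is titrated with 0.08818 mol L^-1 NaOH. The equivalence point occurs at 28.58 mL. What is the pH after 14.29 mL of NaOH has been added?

4.74

14.29 mL is exactly half the equivalence volume (28.58/2), i.e. the half-equivalence point.
There, n(HA) = n(A^-), so pH = pKa = -log(1.8 x 10^-5) = 4.74.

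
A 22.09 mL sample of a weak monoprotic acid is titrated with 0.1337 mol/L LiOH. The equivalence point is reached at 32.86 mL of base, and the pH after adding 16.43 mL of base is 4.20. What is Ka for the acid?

6.3 x 10^-5

16.43 mL is half of the equivalence volume, so this is the half-equivalence point where [HA] = [A^-].
At half-equivalence pH = pKa, so pKa = 4.20.
Ka = 10^(-4.20) = 6.3 x 10^-5.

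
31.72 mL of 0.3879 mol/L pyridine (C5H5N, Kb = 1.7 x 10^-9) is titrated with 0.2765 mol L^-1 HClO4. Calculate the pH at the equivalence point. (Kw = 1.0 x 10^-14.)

n(C5H5N) = 0.3879 x 0.03172 = 0.01230 mol; V(HClO4) at equivalence = 0.01230/0.2765 = 0.04450 L.
At equivalence the base is fully converted to C5H5NH+; total volume = 0.07622 L, so [C5H5NH+] = 0.01230/0.07622 = 0.1614 M.
Ka(C5H5NH+) = Kw/Kb = 1.0e-14 / 1.7 x 10^-9 = 5.88e-6.
[H^+] = sqrt(Ka x [C5H5NH+]) = sqrt(5.88e-6 x 0.1614) = 0.000974 M.
pH = -log(0.000974) = 3.01.

3.01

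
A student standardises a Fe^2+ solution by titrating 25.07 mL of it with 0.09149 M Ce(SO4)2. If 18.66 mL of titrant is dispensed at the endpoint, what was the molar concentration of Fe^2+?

n(Ce(SO4)2) = 0.09149 x 0.01866 = 0.001707 mol.
From the balanced equation, 1 mol Ce(SO4)2 reacts with 1 mol Fe^2+, so n(Fe^2+) = 0.001707 x 1/1 = 0.001707 mol.
[Fe^2+] = 0.001707 / 0.02507 L = 0.0681 M.

0.0681 M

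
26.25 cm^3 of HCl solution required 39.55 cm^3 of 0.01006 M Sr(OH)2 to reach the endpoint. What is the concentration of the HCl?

0.0303 M

n(Sr(OH)2) delivered = 0.01006 x 0.03955 = 0.0003979 mol.
The reaction is 2 HCl + 1 Sr(OH)2, so n(HCl) = 0.0003979 x 2/1 = 0.0007957 mol.
[HCl] = 0.0007957 mol / 0.02625 L = 0.0303 M.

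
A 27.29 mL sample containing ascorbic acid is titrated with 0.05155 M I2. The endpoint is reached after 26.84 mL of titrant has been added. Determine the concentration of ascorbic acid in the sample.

0.0507 M

n(I2) = 0.05155 x 0.02684 = 0.001384 mol.
From the balanced equation, 1 mol I2 reacts with 1 mol ascorbic acid, so n(ascorbic acid) = 0.001384 x 1/1 = 0.001384 mol.
[ascorbic acid] = 0.001384 / 0.02729 L = 0.0507 M.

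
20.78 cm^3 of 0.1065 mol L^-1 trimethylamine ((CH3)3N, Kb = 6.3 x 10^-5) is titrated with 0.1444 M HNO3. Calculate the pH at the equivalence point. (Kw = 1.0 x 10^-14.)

5.51

n((CH3)3N) = 0.1065 x 0.02078 = 0.002213 mol; V(HNO3) at equivalence = 0.002213/0.1444 = 0.01533 L.
At equivalence the base is fully converted to (CH3)3NH+; total volume = 0.03611 L, so [(CH3)3NH+] = 0.002213/0.03611 = 0.06129 M.
Ka((CH3)3NH+) = Kw/Kb = 1.0e-14 / 6.3 x 10^-5 = 1.59e-10.
[H^+] = sqrt(Ka x [(CH3)3NH+]) = sqrt(1.59e-10 x 0.06129) = 3.12e-6 M.
pH = -log(3.12e-6) = 5.51.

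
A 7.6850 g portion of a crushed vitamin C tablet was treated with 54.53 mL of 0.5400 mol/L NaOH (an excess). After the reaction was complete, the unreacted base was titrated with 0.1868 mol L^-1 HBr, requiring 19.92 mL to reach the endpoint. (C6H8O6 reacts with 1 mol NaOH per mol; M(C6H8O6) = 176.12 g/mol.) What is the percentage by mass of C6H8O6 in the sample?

Total n(NaOH) added = 0.5400 x 0.05453 = 0.02945 mol.
n(HBr) used = 0.1868 x 0.01992 = 0.003721 mol, which equals the excess n(NaOH).
So n(NaOH) consumed by the sample = 0.02945 - 0.003721 = 0.02573 mol.
n(C6H8O6) = 0.02573 / 1 = 0.02573 mol.
mass C6H8O6 = 0.02573 x 176.12 = 4.531 g, so %C6H8O6 = 4.531/7.6850 x 100 = 59.0%.

59.0%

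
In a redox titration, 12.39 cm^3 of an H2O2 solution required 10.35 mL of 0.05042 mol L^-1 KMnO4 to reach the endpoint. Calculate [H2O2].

n(KMnO4) = 0.05042 x 0.01035 = 0.0005218 mol.
From the balanced equation, 2 mol KMnO4 reacts with 5 mol H2O2, so n(H2O2) = 0.0005218 x 5/2 = 0.001305 mol.
[H2O2] = 0.001305 / 0.01239 L = 0.105 M.

0.105 M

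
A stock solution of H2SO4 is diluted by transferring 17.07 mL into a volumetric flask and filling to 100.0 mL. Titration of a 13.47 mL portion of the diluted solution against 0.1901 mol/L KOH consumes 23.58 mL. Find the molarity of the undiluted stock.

0.975 M

n(KOH) = 0.1901 x 0.02358 = 0.004483 mol.
n(H2SO4) in the aliquot = 0.004483 x 1/2 = 0.002241 mol.
[diluted H2SO4] = 0.002241 / 0.01347 = 0.1664 M.
Dilution factor = 100.0/17.07 = 5.858, so [stock] = 0.1664 x 5.858 = 0.975 M.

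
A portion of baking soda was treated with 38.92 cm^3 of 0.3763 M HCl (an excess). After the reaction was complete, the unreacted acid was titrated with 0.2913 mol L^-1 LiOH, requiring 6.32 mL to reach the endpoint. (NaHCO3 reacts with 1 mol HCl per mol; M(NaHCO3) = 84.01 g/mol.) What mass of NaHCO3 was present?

Total n(HCl) added = 0.3763 x 0.03892 = 0.01465 mol.
n(LiOH) used = 0.2913 x 0.006320 = 0.001841 mol, which equals the excess n(HCl).
So n(HCl) consumed by the sample = 0.01465 - 0.001841 = 0.01280 mol.
n(NaHCO3) = 0.01280 / 1 = 0.01280 mol.
mass = 0.01280 mol x 84.01 g/mol = 1.08 g.

1.08 g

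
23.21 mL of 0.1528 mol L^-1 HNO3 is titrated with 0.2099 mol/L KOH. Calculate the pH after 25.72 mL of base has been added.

n(acid) = 0.1528 x 0.02321 = 0.003546 mol; n(KOH) added = 0.2099 x 0.02572 = 0.005399 mol.
Base is in excess by 0.005399 - 0.003546 = 0.001852 mol in a total volume of 0.04893 L.
[OH^-] = 0.001852/0.04893 = 0.03785 M, so pOH = 1.42 and pH = 14.00 - 1.42 = 12.58.

12.58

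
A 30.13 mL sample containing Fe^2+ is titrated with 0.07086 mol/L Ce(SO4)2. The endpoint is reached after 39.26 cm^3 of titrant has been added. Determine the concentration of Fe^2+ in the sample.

0.0923 M

n(Ce(SO4)2) = 0.07086 x 0.03926 = 0.002782 mol.
From the balanced equation, 1 mol Ce(SO4)2 reacts with 1 mol Fe^2+, so n(Fe^2+) = 0.002782 x 1/1 = 0.002782 mol.
[Fe^2+] = 0.002782 / 0.03013 L = 0.0923 M.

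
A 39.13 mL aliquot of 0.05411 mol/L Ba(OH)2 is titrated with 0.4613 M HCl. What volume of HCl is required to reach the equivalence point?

n(Ba(OH)2) = 0.05411 mol/L x 0.03913 L = 0.002117 mol.
The neutralisation is 1 Ba(OH)2 : 2 HCl, so n(HCl) = 0.002117 x 2/1 = 0.004235 mol.
V(HCl) = 0.004235 / 0.4613 = 0.009180 L = 9.18 mL.

9.18 mL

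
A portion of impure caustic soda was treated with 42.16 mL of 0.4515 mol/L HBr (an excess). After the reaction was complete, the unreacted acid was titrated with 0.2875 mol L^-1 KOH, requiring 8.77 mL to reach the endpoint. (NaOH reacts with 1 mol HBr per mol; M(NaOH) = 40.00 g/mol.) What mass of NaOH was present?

0.661 g

Total n(HBr) added = 0.4515 x 0.04216 = 0.01904 mol.
n(KOH) used = 0.2875 x 0.008770 = 0.002521 mol, which equals the excess n(HBr).
So n(HBr) consumed by the sample = 0.01904 - 0.002521 = 0.01651 mol.
n(NaOH) = 0.01651 / 1 = 0.01651 mol.
mass = 0.01651 mol x 40.00 g/mol = 0.661 g.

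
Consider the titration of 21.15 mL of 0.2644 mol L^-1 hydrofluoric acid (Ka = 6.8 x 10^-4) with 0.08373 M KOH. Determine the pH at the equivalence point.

7.99

n(HF) = 0.2644 x 0.02115 = 0.005592 mol; V(KOH) at equivalence = 0.005592/0.08373 = 0.06679 L.
At equivalence all the acid is converted to F-; total volume = 0.02115 + 0.06679 = 0.08794 L, so [F-] = 0.005592/0.08794 = 0.06359 M.
Kb = Kw/Ka = 1.0e-14 / 6.8 x 10^-4 = 1.47e-11.
[OH^-] = sqrt(Kb x [F-]) = sqrt(1.47e-11 x 0.06359) = 9.67e-7 M.
pOH = 6.01, so pH = 14.00 - 6.01 = 7.99.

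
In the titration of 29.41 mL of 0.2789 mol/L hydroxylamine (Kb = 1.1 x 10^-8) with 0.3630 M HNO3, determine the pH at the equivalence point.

3.42

n(NH2OH) = 0.2789 x 0.02941 = 0.008202 mol; V(HNO3) at equivalence = 0.008202/0.3630 = 0.02260 L.
At equivalence the base is fully converted to NH3OH+; total volume = 0.05201 L, so [NH3OH+] = 0.008202/0.05201 = 0.1577 M.
Ka(NH3OH+) = Kw/Kb = 1.0e-14 / 1.1 x 10^-8 = 9.09e-7.
[H^+] = sqrt(Ka x [NH3OH+]) = sqrt(9.09e-7 x 0.1577) = 0.000379 M.
pH = -log(0.000379) = 3.42.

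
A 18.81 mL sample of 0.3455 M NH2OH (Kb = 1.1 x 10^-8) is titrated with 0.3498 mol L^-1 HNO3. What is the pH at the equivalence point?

n(NH2OH) = 0.3455 x 0.01881 = 0.006499 mol; V(HNO3) at equivalence = 0.006499/0.3498 = 0.01858 L.
At equivalence the base is fully converted to NH3OH+; total volume = 0.03739 L, so [NH3OH+] = 0.006499/0.03739 = 0.1738 M.
Ka(NH3OH+) = Kw/Kb = 1.0e-14 / 1.1 x 10^-8 = 9.09e-7.
[H^+] = sqrt(Ka x [NH3OH+]) = sqrt(9.09e-7 x 0.1738) = 0.000398 M.
pH = -log(0.000398) = 3.40.

3.40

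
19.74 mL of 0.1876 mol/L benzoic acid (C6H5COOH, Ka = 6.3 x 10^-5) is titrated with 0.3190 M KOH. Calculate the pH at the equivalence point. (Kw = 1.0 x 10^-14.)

8.64

n(C6H5COOH) = 0.1876 x 0.01974 = 0.003703 mol; V(KOH) at equivalence = 0.003703/0.3190 = 0.01161 L.
At equivalence all the acid is converted to C6H5COO-; total volume = 0.01974 + 0.01161 = 0.03135 L, so [C6H5COO-] = 0.003703/0.03135 = 0.1181 M.
Kb = Kw/Ka = 1.0e-14 / 6.3 x 10^-5 = 1.59e-10.
[OH^-] = sqrt(Kb x [C6H5COO-]) = sqrt(1.59e-10 x 0.1181) = 4.33e-6 M.
pOH = 5.36, so pH = 14.00 - 5.36 = 8.64.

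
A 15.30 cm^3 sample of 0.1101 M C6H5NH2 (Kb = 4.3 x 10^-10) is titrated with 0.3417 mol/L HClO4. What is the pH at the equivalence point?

2.86

n(C6H5NH2) = 0.1101 x 0.01530 = 0.001685 mol; V(HClO4) at equivalence = 0.001685/0.3417 = 0.004930 L.
At equivalence the base is fully converted to C6H5NH3+; total volume = 0.02023 L, so [C6H5NH3+] = 0.001685/0.02023 = 0.08327 M.
Ka(C6H5NH3+) = Kw/Kb = 1.0e-14 / 4.3 x 10^-10 = 2.33e-5.
[H^+] = sqrt(Ka x [C6H5NH3+]) = sqrt(2.33e-5 x 0.08327) = 0.00139 M.
pH = -log(0.00139) = 2.86.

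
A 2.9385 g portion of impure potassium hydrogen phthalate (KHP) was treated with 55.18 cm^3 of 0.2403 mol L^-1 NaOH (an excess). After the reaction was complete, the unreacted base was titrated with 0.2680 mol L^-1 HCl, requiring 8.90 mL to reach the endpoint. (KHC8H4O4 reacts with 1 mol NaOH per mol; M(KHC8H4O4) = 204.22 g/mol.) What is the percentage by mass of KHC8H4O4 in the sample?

Total n(NaOH) added = 0.2403 x 0.05518 = 0.01326 mol.
n(HCl) used = 0.2680 x 0.008900 = 0.002385 mol, which equals the excess n(NaOH).
So n(NaOH) consumed by the sample = 0.01326 - 0.002385 = 0.01087 mol.
n(KHC8H4O4) = 0.01087 / 1 = 0.01087 mol.
mass KHC8H4O4 = 0.01087 x 204.22 = 2.221 g, so %KHC8H4O4 = 2.221/2.9385 x 100 = 75.6%.

75.6%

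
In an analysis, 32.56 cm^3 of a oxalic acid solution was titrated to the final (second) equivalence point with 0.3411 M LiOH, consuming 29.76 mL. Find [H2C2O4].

n(LiOH) = 0.3411 x 0.02976 = 0.01015 mol.
At the final (second) equivalence point, 2 mol OH^- react per mol H2C2O4, so n(H2C2O4) = 0.01015 / 2 = 0.005076 mol.
[H2C2O4] = 0.005076 / 0.03256 L = 0.156 M.

0.156 M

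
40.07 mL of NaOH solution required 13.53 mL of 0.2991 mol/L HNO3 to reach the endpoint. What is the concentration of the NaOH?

0.101 M

n(HNO3) delivered = 0.2991 x 0.01353 = 0.004047 mol.
For a 1:1 reaction, n(NaOH) = 0.004047 mol.
[NaOH] = 0.004047 mol / 0.04007 L = 0.101 M.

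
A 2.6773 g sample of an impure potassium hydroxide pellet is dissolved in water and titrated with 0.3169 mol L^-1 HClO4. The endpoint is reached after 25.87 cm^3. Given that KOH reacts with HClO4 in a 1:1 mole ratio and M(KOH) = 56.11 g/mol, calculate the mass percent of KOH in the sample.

17.2%

n(HClO4) = 0.3169 x 0.02587 = 0.008198 mol.
n(KOH) = 0.008198 / 1 = 0.008198 mol.
mass of KOH = 0.008198 x 56.11 = 0.4600 g.
% purity = 0.4600 / 2.6773 x 100 = 17.2%.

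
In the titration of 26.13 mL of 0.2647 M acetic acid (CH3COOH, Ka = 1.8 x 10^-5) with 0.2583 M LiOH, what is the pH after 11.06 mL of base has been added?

4.59

Initial n(CH3COOH) = 0.2647 x 0.02613 = 0.006917 mol.
n(LiOH) added = 0.2583 x 0.01106 = 0.002857 mol, converting that many moles of CH3COOH to CH3COO-.
Remaining n(CH3COOH) = 0.004060 mol; n(CH3COO-) = 0.002857 mol.
By Henderson-Hasselbalch, pH = pKa + log([A^-]/[HA]) = 4.74 + log(0.002857/0.004060) = 4.74 + (-0.15) = 4.59.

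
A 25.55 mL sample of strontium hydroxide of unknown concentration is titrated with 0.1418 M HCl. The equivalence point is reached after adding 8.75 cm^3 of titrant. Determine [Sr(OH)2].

0.0243 M

n(HCl) delivered = 0.1418 x 0.008750 = 0.001241 mol.
The reaction is 1 Sr(OH)2 + 2 HCl, so n(Sr(OH)2) = 0.001241 x 1/2 = 0.0006204 mol.
[Sr(OH)2] = 0.0006204 mol / 0.02555 L = 0.0243 M.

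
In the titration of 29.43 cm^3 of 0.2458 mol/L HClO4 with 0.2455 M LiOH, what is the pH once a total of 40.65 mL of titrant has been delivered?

12.59

n(acid) = 0.2458 x 0.02943 = 0.007234 mol; n(LiOH) added = 0.2455 x 0.04065 = 0.009980 mol.
Base is in excess by 0.009980 - 0.007234 = 0.002746 mol in a total volume of 0.07008 L.
[OH^-] = 0.002746/0.07008 = 0.03918 M, so pOH = 1.41 and pH = 14.00 - 1.41 = 12.59.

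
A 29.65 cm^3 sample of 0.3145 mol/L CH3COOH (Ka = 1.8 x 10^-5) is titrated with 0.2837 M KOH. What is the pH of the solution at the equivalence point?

n(CH3COOH) = 0.3145 x 0.02965 = 0.009325 mol; V(KOH) at equivalence = 0.009325/0.2837 = 0.03287 L.
At equivalence all the acid is converted to CH3COO-; total volume = 0.02965 + 0.03287 = 0.06252 L, so [CH3COO-] = 0.009325/0.06252 = 0.1492 M.
Kb = Kw/Ka = 1.0e-14 / 1.8 x 10^-5 = 5.56e-10.
[OH^-] = sqrt(Kb x [CH3COO-]) = sqrt(5.56e-10 x 0.1492) = 9.10e-6 M.
pOH = 5.04, so pH = 14.00 - 5.04 = 8.96.

8.96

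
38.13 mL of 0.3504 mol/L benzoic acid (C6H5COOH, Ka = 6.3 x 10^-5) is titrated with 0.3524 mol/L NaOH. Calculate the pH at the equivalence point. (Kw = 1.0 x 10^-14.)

8.72

n(C6H5COOH) = 0.3504 x 0.03813 = 0.01336 mol; V(NaOH) at equivalence = 0.01336/0.3524 = 0.03791 L.
At equivalence all the acid is converted to C6H5COO-; total volume = 0.03813 + 0.03791 = 0.07604 L, so [C6H5COO-] = 0.01336/0.07604 = 0.1757 M.
Kb = Kw/Ka = 1.0e-14 / 6.3 x 10^-5 = 1.59e-10.
[OH^-] = sqrt(Kb x [C6H5COO-]) = sqrt(1.59e-10 x 0.1757) = 5.28e-6 M.
pOH = 5.28, so pH = 14.00 - 5.28 = 8.72.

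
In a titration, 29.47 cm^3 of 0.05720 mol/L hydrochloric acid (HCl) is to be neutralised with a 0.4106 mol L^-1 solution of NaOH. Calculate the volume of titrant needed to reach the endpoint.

n(HCl) = 0.05720 mol/L x 0.02947 L = 0.001686 mol.
At equivalence n(NaOH) = n(HCl) = 0.001686 mol.
V(NaOH) = 0.001686 / 0.4106 = 0.004105 L = 4.11 mL.

4.11 mL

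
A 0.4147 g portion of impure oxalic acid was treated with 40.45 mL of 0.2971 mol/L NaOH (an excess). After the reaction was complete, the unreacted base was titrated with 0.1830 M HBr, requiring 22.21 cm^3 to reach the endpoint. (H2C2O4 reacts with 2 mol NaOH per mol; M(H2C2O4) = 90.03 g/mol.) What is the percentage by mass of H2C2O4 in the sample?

Total n(NaOH) added = 0.2971 x 0.04045 = 0.01202 mol.
n(HBr) used = 0.1830 x 0.02221 = 0.004064 mol, which equals the excess n(NaOH).
So n(NaOH) consumed by the sample = 0.01202 - 0.004064 = 0.007953 mol.
n(H2C2O4) = 0.007953 / 2 = 0.003977 mol.
mass H2C2O4 = 0.003977 x 90.03 = 0.3580 g, so %H2C2O4 = 0.3580/0.4147 x 100 = 86.3%.

86.3%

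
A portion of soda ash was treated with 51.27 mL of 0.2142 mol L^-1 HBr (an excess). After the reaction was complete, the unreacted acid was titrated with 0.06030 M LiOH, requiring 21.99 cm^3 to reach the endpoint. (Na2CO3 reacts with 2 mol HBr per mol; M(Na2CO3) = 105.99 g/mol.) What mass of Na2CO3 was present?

Total n(HBr) added = 0.2142 x 0.05127 = 0.01098 mol.
n(LiOH) used = 0.06030 x 0.02199 = 0.001326 mol, which equals the excess n(HBr).
So n(HBr) consumed by the sample = 0.01098 - 0.001326 = 0.009656 mol.
n(Na2CO3) = 0.009656 / 2 = 0.004828 mol.
mass = 0.004828 mol x 105.99 g/mol = 0.512 g.

0.512 g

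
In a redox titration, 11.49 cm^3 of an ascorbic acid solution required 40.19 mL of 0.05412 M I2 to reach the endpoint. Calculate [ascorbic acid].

0.189 M

n(I2) = 0.05412 x 0.04019 = 0.002175 mol.
From the balanced equation, 1 mol I2 reacts with 1 mol ascorbic acid, so n(ascorbic acid) = 0.002175 x 1/1 = 0.002175 mol.
[ascorbic acid] = 0.002175 / 0.01149 L = 0.189 M.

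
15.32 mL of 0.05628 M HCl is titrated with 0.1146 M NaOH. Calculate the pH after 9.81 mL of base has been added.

n(acid) = 0.05628 x 0.01532 = 0.0008622 mol; n(NaOH) added = 0.1146 x 0.009810 = 0.001124 mol.
Base is in excess by 0.001124 - 0.0008622 = 0.0002620 mol in a total volume of 0.02513 L.
[OH^-] = 0.0002620/0.02513 = 0.01043 M, so pOH = 1.98 and pH = 14.00 - 1.98 = 12.02.

12.02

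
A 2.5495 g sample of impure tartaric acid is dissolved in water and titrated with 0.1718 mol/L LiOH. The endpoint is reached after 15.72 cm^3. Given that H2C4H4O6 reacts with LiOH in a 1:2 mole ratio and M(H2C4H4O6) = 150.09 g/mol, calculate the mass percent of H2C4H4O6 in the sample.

n(LiOH) = 0.1718 x 0.01572 = 0.002701 mol.
n(H2C4H4O6) = 0.002701 / 2 = 0.001350 mol.
mass of H2C4H4O6 = 0.001350 x 150.09 = 0.2027 g.
% purity = 0.2027 / 2.5495 x 100 = 7.95%.

7.95%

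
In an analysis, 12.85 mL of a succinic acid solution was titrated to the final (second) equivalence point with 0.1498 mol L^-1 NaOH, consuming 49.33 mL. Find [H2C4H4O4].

n(NaOH) = 0.1498 x 0.04933 = 0.007390 mol.
At the final (second) equivalence point, 2 mol OH^- react per mol H2C4H4O4, so n(H2C4H4O4) = 0.007390 / 2 = 0.003695 mol.
[H2C4H4O4] = 0.003695 / 0.01285 L = 0.288 M.

0.288 M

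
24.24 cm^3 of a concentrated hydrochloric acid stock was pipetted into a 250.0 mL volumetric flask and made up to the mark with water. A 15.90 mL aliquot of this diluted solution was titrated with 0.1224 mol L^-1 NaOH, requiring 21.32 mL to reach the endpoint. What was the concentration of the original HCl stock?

n(NaOH) = 0.1224 x 0.02132 = 0.002610 mol.
n(HCl) in the aliquot = 0.002610 mol.
[diluted HCl] = 0.002610 / 0.01590 = 0.1641 M.
Dilution factor = 250.0/24.24 = 10.31, so [stock] = 0.1641 x 10.31 = 1.69 M.

1.69 M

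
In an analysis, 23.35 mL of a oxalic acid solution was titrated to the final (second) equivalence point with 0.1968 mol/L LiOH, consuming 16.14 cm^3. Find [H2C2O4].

n(LiOH) = 0.1968 x 0.01614 = 0.003176 mol.
At the final (second) equivalence point, 2 mol OH^- react per mol H2C2O4, so n(H2C2O4) = 0.003176 / 2 = 0.001588 mol.
[H2C2O4] = 0.001588 / 0.02335 L = 0.0680 M.

0.0680 M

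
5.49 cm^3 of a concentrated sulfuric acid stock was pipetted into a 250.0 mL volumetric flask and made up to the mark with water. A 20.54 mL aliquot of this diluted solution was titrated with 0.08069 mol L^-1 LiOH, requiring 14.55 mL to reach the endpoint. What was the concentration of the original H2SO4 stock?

n(LiOH) = 0.08069 x 0.01455 = 0.001174 mol.
n(H2SO4) in the aliquot = 0.001174 x 1/2 = 0.0005870 mol.
[diluted H2SO4] = 0.0005870 / 0.02054 = 0.02858 M.
Dilution factor = 250.0/5.490 = 45.54, so [stock] = 0.02858 x 45.54 = 1.30 M.

1.30 M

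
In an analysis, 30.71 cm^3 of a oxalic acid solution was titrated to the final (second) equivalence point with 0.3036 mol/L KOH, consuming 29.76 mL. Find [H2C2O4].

0.147 M

n(KOH) = 0.3036 x 0.02976 = 0.009035 mol.
At the final (second) equivalence point, 2 mol OH^- react per mol H2C2O4, so n(H2C2O4) = 0.009035 / 2 = 0.004518 mol.
[H2C2O4] = 0.004518 / 0.03071 L = 0.147 M.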